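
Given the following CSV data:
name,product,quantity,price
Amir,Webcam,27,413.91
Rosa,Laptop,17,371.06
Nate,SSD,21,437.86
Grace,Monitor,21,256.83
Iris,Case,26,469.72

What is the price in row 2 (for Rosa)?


Row 2: Rosa
Column 'price' = 371.06

ANSWER: 371.06


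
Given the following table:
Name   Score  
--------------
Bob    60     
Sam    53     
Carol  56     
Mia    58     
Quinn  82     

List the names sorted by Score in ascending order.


Sorting by Score (ascending):
  Sam: 53
  Carol: 56
  Mia: 58
  Bob: 60
  Quinn: 82


ANSWER: Sam, Carol, Mia, Bob, Quinn


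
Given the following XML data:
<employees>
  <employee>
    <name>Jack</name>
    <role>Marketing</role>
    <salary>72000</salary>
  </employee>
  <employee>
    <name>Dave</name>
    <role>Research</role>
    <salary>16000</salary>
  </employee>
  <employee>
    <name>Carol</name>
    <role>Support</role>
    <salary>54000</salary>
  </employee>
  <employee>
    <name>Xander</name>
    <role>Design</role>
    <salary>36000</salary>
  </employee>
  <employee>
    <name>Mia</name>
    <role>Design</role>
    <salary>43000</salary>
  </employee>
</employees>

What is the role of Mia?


Searching for <employee> with <name>Mia</name>
Found at position 5
<role>Design</role>

ANSWER: Design


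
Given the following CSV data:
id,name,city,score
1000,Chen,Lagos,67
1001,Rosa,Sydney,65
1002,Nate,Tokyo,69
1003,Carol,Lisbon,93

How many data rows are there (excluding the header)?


Counting rows (excluding header):
Header: id,name,city,score
Data rows: 4

ANSWER: 4


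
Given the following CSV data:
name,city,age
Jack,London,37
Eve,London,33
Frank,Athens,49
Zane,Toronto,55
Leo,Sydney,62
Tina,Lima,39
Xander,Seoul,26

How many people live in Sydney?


Scanning city column for 'Sydney':
  Row 5: Leo -> MATCH
Total matches: 1

ANSWER: 1


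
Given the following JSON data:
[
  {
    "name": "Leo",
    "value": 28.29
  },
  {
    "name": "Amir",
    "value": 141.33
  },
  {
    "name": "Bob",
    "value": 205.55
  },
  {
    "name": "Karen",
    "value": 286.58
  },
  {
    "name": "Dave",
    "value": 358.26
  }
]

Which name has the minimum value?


Comparing values:
  Leo: 28.29
  Amir: 141.33
  Bob: 205.55
  Karen: 286.58
  Dave: 358.26
Minimum: Leo (28.29)

ANSWER: Leo


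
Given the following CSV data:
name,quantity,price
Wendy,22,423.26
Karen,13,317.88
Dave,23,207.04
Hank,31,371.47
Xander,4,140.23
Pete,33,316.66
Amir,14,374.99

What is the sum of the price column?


Values in 'price' column:
  Row 1: 423.26
  Row 2: 317.88
  Row 3: 207.04
  Row 4: 371.47
  Row 5: 140.23
  Row 6: 316.66
  Row 7: 374.99
Sum = 423.26 + 317.88 + 207.04 + 371.47 + 140.23 + 316.66 + 374.99 = 2151.53

ANSWER: 2151.53


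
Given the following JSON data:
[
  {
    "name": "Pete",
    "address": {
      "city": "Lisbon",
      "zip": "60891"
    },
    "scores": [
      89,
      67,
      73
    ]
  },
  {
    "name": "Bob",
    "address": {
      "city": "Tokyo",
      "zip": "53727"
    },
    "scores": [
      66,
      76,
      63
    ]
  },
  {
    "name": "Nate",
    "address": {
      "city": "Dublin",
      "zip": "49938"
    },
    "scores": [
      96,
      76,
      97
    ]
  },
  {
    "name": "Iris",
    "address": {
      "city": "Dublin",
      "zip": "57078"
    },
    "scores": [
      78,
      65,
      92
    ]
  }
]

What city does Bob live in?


Path: records[1].address.city
Value: Tokyo

ANSWER: Tokyo


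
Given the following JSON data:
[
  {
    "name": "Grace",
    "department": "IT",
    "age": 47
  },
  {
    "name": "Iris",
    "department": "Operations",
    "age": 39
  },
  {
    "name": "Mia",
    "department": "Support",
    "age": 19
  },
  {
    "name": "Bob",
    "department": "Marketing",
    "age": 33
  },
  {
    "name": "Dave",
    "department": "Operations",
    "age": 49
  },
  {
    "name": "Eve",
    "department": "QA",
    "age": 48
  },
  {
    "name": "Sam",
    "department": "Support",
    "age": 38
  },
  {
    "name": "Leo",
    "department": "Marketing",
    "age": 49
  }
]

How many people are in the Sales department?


Scanning records for department = Sales
  No matches found
Count: 0

ANSWER: 0


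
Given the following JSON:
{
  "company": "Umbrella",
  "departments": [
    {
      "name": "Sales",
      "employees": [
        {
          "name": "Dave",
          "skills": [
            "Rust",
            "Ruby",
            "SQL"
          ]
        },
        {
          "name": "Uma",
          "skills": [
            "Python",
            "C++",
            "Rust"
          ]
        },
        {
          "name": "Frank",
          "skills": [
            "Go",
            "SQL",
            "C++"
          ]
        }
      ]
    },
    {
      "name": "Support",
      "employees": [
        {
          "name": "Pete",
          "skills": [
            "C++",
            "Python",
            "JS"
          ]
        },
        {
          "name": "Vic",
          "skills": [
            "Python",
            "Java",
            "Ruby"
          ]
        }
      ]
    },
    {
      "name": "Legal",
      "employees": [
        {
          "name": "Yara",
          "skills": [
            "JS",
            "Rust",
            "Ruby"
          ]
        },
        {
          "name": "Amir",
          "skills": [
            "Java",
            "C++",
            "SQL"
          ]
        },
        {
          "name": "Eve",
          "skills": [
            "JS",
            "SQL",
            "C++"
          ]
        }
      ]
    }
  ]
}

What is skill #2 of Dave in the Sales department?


Path: departments[0].employees[0].skills[1]
Value: Ruby

ANSWER: Ruby


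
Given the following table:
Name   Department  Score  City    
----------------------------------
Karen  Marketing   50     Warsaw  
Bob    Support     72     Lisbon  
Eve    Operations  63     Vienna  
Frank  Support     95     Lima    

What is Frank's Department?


Row 4: Frank
Department = Support

ANSWER: Support


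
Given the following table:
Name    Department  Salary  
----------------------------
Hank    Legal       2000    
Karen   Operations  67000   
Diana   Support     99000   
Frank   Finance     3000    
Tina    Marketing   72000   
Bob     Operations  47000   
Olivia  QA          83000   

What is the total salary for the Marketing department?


Marketing department members:
  Tina: 72000
Total = 72000 = 72000

ANSWER: 72000


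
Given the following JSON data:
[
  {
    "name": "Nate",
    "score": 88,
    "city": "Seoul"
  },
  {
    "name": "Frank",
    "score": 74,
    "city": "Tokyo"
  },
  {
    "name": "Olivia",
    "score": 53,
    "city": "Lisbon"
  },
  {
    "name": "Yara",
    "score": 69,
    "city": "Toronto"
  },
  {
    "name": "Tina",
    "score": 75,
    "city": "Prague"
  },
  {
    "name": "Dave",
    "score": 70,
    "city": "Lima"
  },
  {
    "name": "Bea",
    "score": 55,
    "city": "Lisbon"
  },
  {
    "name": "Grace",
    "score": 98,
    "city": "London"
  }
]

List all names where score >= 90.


Filtering records where score >= 90:
  Nate (score=88) -> no
  Frank (score=74) -> no
  Olivia (score=53) -> no
  Yara (score=69) -> no
  Tina (score=75) -> no
  Dave (score=70) -> no
  Bea (score=55) -> no
  Grace (score=98) -> YES


ANSWER: Grace


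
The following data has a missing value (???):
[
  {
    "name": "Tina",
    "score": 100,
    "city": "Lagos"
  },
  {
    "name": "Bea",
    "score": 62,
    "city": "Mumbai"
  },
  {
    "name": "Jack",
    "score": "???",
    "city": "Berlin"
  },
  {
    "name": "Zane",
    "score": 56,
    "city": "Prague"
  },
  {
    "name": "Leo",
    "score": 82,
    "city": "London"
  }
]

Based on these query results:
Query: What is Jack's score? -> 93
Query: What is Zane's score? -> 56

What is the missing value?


The missing value is Jack's score
From query: Jack's score = 93

ANSWER: 93


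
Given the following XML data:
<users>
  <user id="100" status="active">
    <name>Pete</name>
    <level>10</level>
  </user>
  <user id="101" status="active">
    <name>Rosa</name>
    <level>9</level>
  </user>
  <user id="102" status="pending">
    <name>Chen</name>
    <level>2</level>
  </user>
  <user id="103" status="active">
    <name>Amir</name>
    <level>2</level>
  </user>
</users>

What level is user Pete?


Finding user: Pete
<level>10</level>

ANSWER: 10


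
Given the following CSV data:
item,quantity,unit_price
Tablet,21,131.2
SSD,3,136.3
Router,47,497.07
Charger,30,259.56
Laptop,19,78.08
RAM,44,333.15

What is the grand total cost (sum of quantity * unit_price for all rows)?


Computing row totals:
  Tablet: 21 * 131.2 = 2755.2
  SSD: 3 * 136.3 = 408.9
  Router: 47 * 497.07 = 23362.29
  Charger: 30 * 259.56 = 7786.8
  Laptop: 19 * 78.08 = 1483.52
  RAM: 44 * 333.15 = 14658.6
Grand total = 2755.2 + 408.9 + 23362.29 + 7786.8 + 1483.52 + 14658.6 = 50455.31

ANSWER: 50455.31


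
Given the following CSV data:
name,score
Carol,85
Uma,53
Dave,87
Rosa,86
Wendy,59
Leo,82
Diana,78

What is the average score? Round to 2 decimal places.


Scores: 85, 53, 87, 86, 59, 82, 78
Sum = 530
Count = 7
Average = 530 / 7 = 75.71

ANSWER: 75.71


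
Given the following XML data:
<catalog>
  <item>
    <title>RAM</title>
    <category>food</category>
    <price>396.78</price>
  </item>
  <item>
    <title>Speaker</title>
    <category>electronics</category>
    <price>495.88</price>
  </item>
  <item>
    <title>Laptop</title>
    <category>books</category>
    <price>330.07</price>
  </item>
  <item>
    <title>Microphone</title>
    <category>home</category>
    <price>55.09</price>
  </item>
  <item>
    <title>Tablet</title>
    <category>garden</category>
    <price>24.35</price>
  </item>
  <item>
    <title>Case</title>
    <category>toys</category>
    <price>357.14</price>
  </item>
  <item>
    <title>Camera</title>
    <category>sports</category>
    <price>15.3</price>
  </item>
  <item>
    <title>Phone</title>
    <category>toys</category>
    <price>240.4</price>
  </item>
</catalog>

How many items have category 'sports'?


Scanning <item> elements for <category>sports</category>:
  Item 7: Camera -> MATCH
Count: 1

ANSWER: 1


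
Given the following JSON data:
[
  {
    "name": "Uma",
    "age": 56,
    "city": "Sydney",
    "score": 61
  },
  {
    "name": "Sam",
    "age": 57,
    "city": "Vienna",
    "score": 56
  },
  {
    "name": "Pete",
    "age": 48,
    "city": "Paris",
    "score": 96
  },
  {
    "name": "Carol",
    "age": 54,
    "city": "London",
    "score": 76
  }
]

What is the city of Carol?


Looking up record where name = Carol
Record index: 3
Field 'city' = London

ANSWER: London


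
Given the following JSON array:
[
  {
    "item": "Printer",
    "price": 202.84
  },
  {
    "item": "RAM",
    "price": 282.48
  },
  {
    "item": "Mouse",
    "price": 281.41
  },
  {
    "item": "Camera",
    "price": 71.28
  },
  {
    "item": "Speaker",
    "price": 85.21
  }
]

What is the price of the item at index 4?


Array index 4 -> Speaker
price = 85.21

ANSWER: 85.21


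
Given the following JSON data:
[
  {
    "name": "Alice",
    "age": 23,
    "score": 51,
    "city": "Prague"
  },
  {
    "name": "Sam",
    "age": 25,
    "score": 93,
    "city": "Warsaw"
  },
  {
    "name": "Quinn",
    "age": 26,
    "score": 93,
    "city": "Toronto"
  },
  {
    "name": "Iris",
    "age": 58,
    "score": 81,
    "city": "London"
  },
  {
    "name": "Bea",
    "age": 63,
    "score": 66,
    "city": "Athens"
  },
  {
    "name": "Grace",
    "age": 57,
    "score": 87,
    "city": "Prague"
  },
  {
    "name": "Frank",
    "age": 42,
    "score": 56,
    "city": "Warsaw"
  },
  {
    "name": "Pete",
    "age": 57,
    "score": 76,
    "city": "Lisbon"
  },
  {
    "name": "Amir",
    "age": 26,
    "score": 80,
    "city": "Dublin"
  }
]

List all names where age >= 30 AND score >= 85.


Checking both conditions:
  Alice (age=23, score=51) -> no
  Sam (age=25, score=93) -> no
  Quinn (age=26, score=93) -> no
  Iris (age=58, score=81) -> no
  Bea (age=63, score=66) -> no
  Grace (age=57, score=87) -> YES
  Frank (age=42, score=56) -> no
  Pete (age=57, score=76) -> no
  Amir (age=26, score=80) -> no


ANSWER: Grace


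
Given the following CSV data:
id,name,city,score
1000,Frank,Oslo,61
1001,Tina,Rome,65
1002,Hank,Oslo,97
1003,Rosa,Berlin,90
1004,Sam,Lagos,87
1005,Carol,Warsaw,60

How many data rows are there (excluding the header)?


Counting rows (excluding header):
Header: id,name,city,score
Data rows: 6

ANSWER: 6


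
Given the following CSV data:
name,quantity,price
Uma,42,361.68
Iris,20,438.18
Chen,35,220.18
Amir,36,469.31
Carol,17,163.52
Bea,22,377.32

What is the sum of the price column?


Values in 'price' column:
  Row 1: 361.68
  Row 2: 438.18
  Row 3: 220.18
  Row 4: 469.31
  Row 5: 163.52
  Row 6: 377.32
Sum = 361.68 + 438.18 + 220.18 + 469.31 + 163.52 + 377.32 = 2030.19

ANSWER: 2030.19


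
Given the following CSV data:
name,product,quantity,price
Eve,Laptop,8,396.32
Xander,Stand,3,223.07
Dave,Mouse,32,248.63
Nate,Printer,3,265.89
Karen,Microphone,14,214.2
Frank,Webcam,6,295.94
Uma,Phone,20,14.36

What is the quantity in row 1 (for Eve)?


Row 1: Eve
Column 'quantity' = 8

ANSWER: 8


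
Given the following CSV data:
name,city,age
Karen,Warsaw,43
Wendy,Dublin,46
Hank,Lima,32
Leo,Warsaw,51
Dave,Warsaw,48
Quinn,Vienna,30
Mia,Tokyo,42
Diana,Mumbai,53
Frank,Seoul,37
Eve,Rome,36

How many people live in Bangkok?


Scanning city column for 'Bangkok':
Total matches: 0

ANSWER: 0


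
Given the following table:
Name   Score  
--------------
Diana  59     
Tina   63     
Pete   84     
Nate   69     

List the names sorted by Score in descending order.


Sorting by Score (descending):
  Pete: 84
  Nate: 69
  Tina: 63
  Diana: 59


ANSWER: Pete, Nate, Tina, Diana


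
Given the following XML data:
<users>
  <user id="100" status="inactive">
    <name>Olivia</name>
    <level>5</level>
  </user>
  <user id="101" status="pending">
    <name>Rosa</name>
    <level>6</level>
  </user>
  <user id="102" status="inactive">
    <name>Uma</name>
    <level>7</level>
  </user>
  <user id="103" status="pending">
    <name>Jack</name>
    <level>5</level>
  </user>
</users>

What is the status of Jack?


Finding user with name = Jack
user id="103" status="pending"

ANSWER: pending


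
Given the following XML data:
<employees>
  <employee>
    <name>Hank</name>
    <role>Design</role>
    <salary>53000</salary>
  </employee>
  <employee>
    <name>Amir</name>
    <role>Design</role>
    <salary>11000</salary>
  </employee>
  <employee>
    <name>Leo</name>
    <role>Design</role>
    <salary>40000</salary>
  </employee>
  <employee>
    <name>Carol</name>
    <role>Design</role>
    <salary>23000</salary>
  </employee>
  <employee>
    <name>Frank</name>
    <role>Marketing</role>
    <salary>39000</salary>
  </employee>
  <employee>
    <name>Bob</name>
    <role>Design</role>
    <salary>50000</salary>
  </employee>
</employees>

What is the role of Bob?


Searching for <employee> with <name>Bob</name>
Found at position 6
<role>Design</role>

ANSWER: Design


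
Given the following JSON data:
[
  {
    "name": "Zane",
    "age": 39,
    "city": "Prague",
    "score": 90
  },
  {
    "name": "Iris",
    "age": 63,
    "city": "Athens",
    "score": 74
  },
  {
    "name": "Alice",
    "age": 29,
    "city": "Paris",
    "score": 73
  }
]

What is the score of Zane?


Looking up record where name = Zane
Record index: 0
Field 'score' = 90

ANSWER: 90


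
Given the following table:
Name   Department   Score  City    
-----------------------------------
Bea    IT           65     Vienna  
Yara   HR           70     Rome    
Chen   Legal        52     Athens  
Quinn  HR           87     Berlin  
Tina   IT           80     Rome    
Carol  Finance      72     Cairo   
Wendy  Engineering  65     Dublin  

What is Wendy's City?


Row 7: Wendy
City = Dublin

ANSWER: Dublin


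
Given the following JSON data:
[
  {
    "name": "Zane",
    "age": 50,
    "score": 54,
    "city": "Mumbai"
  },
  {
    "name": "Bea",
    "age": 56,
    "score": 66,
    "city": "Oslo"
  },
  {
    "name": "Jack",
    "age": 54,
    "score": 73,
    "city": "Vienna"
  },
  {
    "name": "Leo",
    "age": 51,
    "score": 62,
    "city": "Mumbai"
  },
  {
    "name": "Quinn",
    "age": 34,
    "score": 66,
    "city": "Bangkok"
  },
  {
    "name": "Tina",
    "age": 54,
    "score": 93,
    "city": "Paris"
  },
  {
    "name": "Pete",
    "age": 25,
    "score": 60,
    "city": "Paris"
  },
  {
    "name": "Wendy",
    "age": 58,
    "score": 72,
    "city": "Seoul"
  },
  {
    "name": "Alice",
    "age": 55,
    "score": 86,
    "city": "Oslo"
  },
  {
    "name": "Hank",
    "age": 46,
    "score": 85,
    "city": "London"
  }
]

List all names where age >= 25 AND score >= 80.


Checking both conditions:
  Zane (age=50, score=54) -> no
  Bea (age=56, score=66) -> no
  Jack (age=54, score=73) -> no
  Leo (age=51, score=62) -> no
  Quinn (age=34, score=66) -> no
  Tina (age=54, score=93) -> YES
  Pete (age=25, score=60) -> no
  Wendy (age=58, score=72) -> no
  Alice (age=55, score=86) -> YES
  Hank (age=46, score=85) -> YES


ANSWER: Tina, Alice, Hank


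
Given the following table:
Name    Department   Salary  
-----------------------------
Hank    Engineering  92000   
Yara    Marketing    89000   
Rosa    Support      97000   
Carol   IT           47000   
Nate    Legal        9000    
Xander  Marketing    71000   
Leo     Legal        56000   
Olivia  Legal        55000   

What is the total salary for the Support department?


Support department members:
  Rosa: 97000
Total = 97000 = 97000

ANSWER: 97000


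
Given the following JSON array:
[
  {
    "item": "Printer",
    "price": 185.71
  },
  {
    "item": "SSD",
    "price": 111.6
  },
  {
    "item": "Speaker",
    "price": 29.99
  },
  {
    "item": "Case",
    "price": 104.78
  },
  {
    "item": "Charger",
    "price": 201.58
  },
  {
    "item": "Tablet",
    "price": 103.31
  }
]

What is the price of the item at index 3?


Array index 3 -> Case
price = 104.78

ANSWER: 104.78


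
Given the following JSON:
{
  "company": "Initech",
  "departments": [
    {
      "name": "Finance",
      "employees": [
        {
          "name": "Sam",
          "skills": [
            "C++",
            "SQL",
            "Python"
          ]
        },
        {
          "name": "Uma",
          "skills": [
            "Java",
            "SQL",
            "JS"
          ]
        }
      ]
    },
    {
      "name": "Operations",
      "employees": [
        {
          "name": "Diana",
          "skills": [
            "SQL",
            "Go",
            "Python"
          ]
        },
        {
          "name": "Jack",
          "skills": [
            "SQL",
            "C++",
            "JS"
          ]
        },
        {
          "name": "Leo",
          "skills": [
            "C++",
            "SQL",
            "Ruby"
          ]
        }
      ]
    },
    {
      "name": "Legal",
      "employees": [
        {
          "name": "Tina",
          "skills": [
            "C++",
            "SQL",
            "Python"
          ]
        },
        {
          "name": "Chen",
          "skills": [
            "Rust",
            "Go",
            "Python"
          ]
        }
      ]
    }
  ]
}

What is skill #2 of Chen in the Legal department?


Path: departments[2].employees[1].skills[1]
Value: Go

ANSWER: Go


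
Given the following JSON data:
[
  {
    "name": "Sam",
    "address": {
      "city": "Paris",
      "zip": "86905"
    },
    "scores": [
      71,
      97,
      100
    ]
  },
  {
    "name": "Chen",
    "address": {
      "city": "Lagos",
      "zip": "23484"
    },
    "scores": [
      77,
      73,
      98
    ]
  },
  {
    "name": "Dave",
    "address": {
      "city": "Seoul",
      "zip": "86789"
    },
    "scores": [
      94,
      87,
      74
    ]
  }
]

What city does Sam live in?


Path: records[0].address.city
Value: Paris

ANSWER: Paris


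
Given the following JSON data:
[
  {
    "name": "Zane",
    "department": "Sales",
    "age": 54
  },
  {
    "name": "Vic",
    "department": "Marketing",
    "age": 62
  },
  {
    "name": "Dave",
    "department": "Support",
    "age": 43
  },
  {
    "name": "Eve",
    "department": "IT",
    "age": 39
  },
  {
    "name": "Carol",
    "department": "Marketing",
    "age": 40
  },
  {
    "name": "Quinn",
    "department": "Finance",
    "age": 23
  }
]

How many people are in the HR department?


Scanning records for department = HR
  No matches found
Count: 0

ANSWER: 0


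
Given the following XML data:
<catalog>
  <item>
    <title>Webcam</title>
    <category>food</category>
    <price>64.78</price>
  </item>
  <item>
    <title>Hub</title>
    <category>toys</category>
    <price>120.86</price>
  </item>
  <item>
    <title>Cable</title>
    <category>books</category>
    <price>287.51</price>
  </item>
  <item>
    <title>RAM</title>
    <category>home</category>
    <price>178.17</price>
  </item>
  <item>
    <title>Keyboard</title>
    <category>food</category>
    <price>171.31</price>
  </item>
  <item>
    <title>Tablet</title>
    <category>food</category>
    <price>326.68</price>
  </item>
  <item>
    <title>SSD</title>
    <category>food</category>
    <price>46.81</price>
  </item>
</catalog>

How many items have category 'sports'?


Scanning <item> elements for <category>sports</category>:
Count: 0

ANSWER: 0


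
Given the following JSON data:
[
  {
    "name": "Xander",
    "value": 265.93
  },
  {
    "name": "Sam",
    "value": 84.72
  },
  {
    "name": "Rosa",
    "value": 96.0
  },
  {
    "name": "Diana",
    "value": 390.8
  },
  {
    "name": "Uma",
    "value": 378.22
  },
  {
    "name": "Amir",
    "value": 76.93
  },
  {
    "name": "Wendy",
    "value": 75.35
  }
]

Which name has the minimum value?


Comparing values:
  Xander: 265.93
  Sam: 84.72
  Rosa: 96.0
  Diana: 390.8
  Uma: 378.22
  Amir: 76.93
  Wendy: 75.35
Minimum: Wendy (75.35)

ANSWER: Wendy


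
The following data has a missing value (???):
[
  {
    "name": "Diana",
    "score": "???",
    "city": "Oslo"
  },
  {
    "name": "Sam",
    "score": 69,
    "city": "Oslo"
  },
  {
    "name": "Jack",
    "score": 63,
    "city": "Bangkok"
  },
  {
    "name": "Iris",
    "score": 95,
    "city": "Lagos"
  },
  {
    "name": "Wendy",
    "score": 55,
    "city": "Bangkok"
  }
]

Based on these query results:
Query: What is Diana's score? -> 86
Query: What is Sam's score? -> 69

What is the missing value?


The missing value is Diana's score
From query: Diana's score = 86

ANSWER: 86


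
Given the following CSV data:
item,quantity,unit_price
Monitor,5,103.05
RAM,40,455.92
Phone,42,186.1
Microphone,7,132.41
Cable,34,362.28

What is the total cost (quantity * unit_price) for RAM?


Row: RAM
quantity = 40
unit_price = 455.92
total = 40 * 455.92 = 18236.8

ANSWER: 18236.8


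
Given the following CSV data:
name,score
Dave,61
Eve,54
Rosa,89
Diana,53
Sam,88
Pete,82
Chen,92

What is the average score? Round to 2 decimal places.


Scores: 61, 54, 89, 53, 88, 82, 92
Sum = 519
Count = 7
Average = 519 / 7 = 74.14

ANSWER: 74.14


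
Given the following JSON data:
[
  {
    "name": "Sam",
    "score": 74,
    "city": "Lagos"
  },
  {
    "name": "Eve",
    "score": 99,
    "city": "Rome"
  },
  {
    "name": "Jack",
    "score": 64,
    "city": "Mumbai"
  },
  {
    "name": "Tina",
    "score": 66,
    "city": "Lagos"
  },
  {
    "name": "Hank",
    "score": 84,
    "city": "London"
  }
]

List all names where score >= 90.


Filtering records where score >= 90:
  Sam (score=74) -> no
  Eve (score=99) -> YES
  Jack (score=64) -> no
  Tina (score=66) -> no
  Hank (score=84) -> no


ANSWER: Eve


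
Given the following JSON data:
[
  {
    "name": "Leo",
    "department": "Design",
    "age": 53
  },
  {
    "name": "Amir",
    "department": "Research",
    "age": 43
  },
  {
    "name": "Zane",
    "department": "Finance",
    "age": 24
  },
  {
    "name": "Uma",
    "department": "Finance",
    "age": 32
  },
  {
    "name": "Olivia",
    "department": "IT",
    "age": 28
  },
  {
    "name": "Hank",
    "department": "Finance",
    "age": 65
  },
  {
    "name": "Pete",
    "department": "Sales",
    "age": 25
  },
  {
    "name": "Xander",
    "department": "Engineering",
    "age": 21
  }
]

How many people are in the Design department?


Scanning records for department = Design
  Record 0: Leo
Count: 1

ANSWER: 1


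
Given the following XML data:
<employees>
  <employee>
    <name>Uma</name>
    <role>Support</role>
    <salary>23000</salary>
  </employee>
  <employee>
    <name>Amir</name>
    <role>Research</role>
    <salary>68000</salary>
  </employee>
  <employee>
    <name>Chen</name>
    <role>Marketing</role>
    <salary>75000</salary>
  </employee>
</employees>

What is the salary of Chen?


Searching for <employee> with <name>Chen</name>
Found at position 3
<salary>75000</salary>

ANSWER: 75000


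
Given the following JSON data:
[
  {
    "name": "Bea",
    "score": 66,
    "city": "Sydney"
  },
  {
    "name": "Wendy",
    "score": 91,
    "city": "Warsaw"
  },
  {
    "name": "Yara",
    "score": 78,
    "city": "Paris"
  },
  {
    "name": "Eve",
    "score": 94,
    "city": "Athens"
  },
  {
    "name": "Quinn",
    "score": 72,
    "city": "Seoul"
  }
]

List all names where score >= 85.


Filtering records where score >= 85:
  Bea (score=66) -> no
  Wendy (score=91) -> YES
  Yara (score=78) -> no
  Eve (score=94) -> YES
  Quinn (score=72) -> no


ANSWER: Wendy, Eve


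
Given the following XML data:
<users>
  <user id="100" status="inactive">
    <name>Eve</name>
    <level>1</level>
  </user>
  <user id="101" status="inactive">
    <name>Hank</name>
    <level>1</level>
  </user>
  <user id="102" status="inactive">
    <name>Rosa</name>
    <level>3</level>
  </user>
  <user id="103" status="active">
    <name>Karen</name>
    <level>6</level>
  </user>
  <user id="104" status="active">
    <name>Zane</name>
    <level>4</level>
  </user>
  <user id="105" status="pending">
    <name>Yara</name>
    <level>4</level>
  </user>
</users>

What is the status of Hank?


Finding user with name = Hank
user id="101" status="inactive"

ANSWER: inactive


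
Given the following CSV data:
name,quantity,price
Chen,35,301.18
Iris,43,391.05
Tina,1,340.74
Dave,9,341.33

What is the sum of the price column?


Values in 'price' column:
  Row 1: 301.18
  Row 2: 391.05
  Row 3: 340.74
  Row 4: 341.33
Sum = 301.18 + 391.05 + 340.74 + 341.33 = 1374.3

ANSWER: 1374.3


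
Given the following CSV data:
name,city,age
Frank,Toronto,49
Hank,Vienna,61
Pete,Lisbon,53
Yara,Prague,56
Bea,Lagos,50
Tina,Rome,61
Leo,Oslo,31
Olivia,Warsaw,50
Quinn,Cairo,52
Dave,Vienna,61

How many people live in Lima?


Scanning city column for 'Lima':
Total matches: 0

ANSWER: 0


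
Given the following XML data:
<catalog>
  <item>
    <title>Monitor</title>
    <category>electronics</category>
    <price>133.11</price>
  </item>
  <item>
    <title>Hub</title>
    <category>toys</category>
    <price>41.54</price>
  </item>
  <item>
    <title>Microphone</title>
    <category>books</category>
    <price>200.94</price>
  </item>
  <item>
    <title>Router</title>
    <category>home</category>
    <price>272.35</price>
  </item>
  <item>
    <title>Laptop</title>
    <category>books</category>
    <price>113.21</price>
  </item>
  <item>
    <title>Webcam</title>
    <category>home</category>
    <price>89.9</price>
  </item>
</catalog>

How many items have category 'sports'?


Scanning <item> elements for <category>sports</category>:
Count: 0

ANSWER: 0


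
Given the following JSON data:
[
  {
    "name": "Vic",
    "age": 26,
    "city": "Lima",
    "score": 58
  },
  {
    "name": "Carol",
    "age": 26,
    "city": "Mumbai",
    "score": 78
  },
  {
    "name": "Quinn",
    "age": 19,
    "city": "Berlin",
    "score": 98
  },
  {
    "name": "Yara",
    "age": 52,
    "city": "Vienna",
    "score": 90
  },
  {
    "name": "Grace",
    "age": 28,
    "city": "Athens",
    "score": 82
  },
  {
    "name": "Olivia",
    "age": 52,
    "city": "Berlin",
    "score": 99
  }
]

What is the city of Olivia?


Looking up record where name = Olivia
Record index: 5
Field 'city' = Berlin

ANSWER: Berlin


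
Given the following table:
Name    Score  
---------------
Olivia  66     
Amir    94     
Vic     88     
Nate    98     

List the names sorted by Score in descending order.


Sorting by Score (descending):
  Nate: 98
  Amir: 94
  Vic: 88
  Olivia: 66


ANSWER: Nate, Amir, Vic, Olivia


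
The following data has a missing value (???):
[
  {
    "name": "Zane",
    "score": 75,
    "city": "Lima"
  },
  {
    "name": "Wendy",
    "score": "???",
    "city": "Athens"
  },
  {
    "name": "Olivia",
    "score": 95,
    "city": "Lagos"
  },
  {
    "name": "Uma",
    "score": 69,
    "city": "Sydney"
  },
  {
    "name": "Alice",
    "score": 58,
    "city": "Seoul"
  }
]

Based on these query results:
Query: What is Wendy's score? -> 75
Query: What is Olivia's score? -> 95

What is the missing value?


The missing value is Wendy's score
From query: Wendy's score = 75

ANSWER: 75


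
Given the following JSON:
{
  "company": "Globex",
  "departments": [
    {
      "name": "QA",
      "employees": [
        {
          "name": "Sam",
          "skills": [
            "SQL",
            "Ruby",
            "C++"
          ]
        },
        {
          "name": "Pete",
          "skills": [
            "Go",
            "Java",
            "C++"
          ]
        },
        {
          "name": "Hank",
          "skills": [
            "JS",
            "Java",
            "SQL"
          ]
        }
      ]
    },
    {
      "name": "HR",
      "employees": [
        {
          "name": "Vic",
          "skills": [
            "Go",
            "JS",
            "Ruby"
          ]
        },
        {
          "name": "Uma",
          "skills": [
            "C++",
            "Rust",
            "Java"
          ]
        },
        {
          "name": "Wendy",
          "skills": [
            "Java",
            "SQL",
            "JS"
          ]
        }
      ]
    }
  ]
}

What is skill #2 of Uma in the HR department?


Path: departments[1].employees[1].skills[1]
Value: Rust

ANSWER: Rust


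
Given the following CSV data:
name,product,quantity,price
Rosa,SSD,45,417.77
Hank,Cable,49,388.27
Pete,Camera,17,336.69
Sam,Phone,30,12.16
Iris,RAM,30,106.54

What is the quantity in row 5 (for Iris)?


Row 5: Iris
Column 'quantity' = 30

ANSWER: 30


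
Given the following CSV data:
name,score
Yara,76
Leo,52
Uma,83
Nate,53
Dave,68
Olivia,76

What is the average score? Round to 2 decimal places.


Scores: 76, 52, 83, 53, 68, 76
Sum = 408
Count = 6
Average = 408 / 6 = 68.00

ANSWER: 68.00


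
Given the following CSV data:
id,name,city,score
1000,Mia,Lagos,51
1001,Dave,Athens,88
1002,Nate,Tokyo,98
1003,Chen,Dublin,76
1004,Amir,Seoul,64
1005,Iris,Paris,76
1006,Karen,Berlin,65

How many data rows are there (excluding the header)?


Counting rows (excluding header):
Header: id,name,city,score
Data rows: 7

ANSWER: 7


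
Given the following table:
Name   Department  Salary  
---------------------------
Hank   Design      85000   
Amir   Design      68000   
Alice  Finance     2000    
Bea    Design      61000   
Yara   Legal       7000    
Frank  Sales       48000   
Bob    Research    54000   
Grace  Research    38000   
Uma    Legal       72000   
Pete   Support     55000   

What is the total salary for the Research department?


Research department members:
  Bob: 54000
  Grace: 38000
Total = 54000 + 38000 = 92000

ANSWER: 92000


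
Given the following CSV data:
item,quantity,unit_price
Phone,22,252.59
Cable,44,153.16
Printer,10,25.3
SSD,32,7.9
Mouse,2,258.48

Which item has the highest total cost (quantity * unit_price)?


Computing row totals:
  Phone: 5556.98
  Cable: 6739.04
  Printer: 253.0
  SSD: 252.8
  Mouse: 516.96
Maximum: Cable (6739.04)

ANSWER: Cable


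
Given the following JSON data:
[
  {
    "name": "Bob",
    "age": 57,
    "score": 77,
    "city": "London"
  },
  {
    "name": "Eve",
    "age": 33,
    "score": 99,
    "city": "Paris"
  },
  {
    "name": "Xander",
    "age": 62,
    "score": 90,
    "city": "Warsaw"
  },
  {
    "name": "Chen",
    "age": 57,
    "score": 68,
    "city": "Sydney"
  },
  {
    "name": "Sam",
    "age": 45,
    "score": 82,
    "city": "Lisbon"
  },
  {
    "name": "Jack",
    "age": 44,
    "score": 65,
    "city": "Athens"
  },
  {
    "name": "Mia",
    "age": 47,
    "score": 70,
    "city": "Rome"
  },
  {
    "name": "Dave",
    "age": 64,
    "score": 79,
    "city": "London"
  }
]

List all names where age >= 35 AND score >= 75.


Checking both conditions:
  Bob (age=57, score=77) -> YES
  Eve (age=33, score=99) -> no
  Xander (age=62, score=90) -> YES
  Chen (age=57, score=68) -> no
  Sam (age=45, score=82) -> YES
  Jack (age=44, score=65) -> no
  Mia (age=47, score=70) -> no
  Dave (age=64, score=79) -> YES


ANSWER: Bob, Xander, Sam, Dave


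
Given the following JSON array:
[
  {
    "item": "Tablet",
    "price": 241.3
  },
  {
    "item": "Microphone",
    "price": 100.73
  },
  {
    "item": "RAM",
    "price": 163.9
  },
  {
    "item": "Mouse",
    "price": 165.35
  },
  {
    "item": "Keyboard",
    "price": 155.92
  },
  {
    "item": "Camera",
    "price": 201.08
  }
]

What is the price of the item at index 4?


Array index 4 -> Keyboard
price = 155.92

ANSWER: 155.92


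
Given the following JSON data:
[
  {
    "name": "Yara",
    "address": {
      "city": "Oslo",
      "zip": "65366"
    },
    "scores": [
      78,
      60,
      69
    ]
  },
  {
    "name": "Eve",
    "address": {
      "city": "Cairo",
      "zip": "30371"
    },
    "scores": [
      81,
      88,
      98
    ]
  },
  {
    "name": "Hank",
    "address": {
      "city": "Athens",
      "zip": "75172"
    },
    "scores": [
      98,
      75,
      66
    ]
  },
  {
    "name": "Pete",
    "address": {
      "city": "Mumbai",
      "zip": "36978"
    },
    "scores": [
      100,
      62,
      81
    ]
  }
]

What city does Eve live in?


Path: records[1].address.city
Value: Cairo

ANSWER: Cairo


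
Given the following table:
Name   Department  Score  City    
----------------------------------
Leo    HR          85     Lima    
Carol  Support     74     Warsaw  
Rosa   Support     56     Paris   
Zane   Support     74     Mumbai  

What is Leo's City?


Row 1: Leo
City = Lima

ANSWER: Lima


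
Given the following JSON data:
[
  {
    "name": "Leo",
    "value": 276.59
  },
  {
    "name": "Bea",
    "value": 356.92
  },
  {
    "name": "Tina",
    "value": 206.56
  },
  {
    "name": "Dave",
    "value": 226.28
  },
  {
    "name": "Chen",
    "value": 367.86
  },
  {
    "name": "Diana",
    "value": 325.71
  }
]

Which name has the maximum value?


Comparing values:
  Leo: 276.59
  Bea: 356.92
  Tina: 206.56
  Dave: 226.28
  Chen: 367.86
  Diana: 325.71
Maximum: Chen (367.86)

ANSWER: Chen


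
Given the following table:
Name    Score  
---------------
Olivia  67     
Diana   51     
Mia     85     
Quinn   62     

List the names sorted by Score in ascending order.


Sorting by Score (ascending):
  Diana: 51
  Quinn: 62
  Olivia: 67
  Mia: 85


ANSWER: Diana, Quinn, Olivia, Mia


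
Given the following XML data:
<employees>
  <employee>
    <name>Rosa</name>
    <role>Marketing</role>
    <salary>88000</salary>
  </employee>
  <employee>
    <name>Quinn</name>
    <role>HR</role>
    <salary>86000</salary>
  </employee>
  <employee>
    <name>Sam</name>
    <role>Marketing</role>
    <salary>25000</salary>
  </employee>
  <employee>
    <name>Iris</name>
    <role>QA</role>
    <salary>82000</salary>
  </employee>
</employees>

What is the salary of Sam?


Searching for <employee> with <name>Sam</name>
Found at position 3
<salary>25000</salary>

ANSWER: 25000


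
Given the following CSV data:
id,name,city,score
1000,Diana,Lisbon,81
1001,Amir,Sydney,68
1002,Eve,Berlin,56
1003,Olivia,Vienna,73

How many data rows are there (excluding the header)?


Counting rows (excluding header):
Header: id,name,city,score
Data rows: 4

ANSWER: 4


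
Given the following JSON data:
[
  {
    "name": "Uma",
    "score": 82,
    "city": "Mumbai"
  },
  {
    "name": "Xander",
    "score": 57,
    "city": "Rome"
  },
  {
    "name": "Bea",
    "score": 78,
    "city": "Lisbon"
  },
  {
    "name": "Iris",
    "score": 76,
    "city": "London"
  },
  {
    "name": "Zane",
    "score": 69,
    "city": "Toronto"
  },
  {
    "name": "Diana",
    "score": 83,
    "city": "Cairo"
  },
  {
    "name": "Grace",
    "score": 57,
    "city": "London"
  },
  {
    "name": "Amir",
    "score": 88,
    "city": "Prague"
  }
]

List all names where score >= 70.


Filtering records where score >= 70:
  Uma (score=82) -> YES
  Xander (score=57) -> no
  Bea (score=78) -> YES
  Iris (score=76) -> YES
  Zane (score=69) -> no
  Diana (score=83) -> YES
  Grace (score=57) -> no
  Amir (score=88) -> YES


ANSWER: Uma, Bea, Iris, Diana, Amir


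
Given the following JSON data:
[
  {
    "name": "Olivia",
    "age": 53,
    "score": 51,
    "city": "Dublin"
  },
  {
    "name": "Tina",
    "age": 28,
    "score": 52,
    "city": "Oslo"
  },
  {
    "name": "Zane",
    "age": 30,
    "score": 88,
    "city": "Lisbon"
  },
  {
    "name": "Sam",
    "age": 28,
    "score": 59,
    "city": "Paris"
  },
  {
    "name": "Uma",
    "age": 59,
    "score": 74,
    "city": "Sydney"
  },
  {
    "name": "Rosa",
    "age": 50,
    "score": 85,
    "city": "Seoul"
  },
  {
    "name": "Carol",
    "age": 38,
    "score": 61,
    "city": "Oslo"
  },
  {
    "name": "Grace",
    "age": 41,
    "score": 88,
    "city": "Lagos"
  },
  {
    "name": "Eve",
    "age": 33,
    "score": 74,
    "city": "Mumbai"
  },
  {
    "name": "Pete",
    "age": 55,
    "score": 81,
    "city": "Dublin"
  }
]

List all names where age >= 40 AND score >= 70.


Checking both conditions:
  Olivia (age=53, score=51) -> no
  Tina (age=28, score=52) -> no
  Zane (age=30, score=88) -> no
  Sam (age=28, score=59) -> no
  Uma (age=59, score=74) -> YES
  Rosa (age=50, score=85) -> YES
  Carol (age=38, score=61) -> no
  Grace (age=41, score=88) -> YES
  Eve (age=33, score=74) -> no
  Pete (age=55, score=81) -> YES


ANSWER: Uma, Rosa, Grace, Pete


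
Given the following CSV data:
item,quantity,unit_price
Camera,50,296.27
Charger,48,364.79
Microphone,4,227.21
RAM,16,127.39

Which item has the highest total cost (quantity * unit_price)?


Computing row totals:
  Camera: 14813.5
  Charger: 17509.92
  Microphone: 908.84
  RAM: 2038.24
Maximum: Charger (17509.92)

ANSWER: Charger


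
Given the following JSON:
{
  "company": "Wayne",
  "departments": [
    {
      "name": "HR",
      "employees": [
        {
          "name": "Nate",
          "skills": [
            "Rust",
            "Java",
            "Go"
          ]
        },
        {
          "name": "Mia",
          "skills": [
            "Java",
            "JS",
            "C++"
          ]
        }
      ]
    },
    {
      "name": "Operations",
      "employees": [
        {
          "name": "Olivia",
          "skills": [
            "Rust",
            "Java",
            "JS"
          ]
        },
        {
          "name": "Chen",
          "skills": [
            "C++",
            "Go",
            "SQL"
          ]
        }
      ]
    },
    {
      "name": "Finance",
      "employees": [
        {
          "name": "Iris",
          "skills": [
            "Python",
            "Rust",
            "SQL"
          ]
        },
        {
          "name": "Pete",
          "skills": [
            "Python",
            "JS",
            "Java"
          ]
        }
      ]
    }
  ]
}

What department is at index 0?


Path: departments[0].name
Value: HR

ANSWER: HR


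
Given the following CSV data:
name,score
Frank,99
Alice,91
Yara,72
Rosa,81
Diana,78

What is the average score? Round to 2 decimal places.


Scores: 99, 91, 72, 81, 78
Sum = 421
Count = 5
Average = 421 / 5 = 84.20

ANSWER: 84.20
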